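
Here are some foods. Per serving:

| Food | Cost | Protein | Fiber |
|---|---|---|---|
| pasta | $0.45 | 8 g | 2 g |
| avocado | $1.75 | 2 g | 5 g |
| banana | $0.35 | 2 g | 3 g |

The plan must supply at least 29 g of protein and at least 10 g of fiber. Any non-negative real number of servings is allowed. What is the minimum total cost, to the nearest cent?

For a min-cost LP with two ≥-constraints, a basic feasible solution has at most two positive variables.
pasta only: max(29/8, 10/2) = 5 servings → $2.25.
avocado only: max(29/2, 10/5) = 14.5 servings → $25.38.
banana only: max(29/2, 10/3) = 14.5 servings → $5.08.
pasta + avocado with both tight: 3.472 servings and 0.6111 servings → $2.63.
pasta + banana with both tight: 3.35 servings and 1.1 servings → $1.89.
avocado + banana: intersection lies outside the first quadrant.
The minimum over all feasible corners is $1.89.

$1.89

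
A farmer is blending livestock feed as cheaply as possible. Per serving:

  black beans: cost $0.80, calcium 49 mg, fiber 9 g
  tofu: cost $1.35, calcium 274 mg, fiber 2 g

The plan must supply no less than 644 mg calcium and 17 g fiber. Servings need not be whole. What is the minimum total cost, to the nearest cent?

$3.97

An LP optimum is at a vertex; with two nutrient constraints at most two foods are used. Check each candidate.
black beans only: max(644/49, 17/9) = 13.14 servings → $10.51.
tofu only: max(644/274, 17/2) = 8.5 servings → $11.47.
black beans + tofu with both tight: 1.423 servings and 2.096 servings → $3.97.
So the least-cost plan costs $3.97.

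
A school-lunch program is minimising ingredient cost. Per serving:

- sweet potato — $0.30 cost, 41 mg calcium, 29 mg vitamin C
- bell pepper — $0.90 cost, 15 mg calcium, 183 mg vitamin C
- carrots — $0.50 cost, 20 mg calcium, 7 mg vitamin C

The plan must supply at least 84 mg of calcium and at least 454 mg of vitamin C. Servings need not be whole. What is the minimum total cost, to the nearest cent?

For a min-cost LP with two ≥-constraints, a basic feasible solution has at most two positive variables.
sweet potato only: max(84/41, 454/29) = 15.66 servings → $4.70.
bell pepper only: max(84/15, 454/183) = 5.6 servings → $5.04.
carrots only: max(84/20, 454/7) = 64.86 servings → $32.43.
sweet potato + bell pepper with both tight: 1.211 servings and 2.289 servings → $2.42.
sweet potato + carrots: intersection lies outside the first quadrant.
bell pepper + carrots with both tight: 2.389 servings and 2.408 servings → $3.35.
So the least-cost plan costs $2.42.

$2.42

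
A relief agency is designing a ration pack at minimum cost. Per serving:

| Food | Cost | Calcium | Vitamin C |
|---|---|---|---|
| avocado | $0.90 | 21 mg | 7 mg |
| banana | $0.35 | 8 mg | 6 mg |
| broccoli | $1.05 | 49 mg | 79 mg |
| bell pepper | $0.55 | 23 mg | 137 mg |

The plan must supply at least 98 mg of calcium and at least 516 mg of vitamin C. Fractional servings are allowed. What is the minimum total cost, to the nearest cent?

Minimising a linear cost over {calcium ≥ 98, vitamin C ≥ 516, servings ≥ 0} — the optimum is at a vertex, using one or two foods.
avocado only: max(98/21, 516/7) = 73.71 servings → $66.34.
banana only: max(98/8, 516/6) = 86 servings → $30.10.
broccoli only: max(98/49, 516/79) = 6.532 servings → $6.86.
bell pepper only: max(98/23, 516/137) = 4.261 servings → $2.34.
avocado + banana: intersection lies outside the first quadrant.
avocado + broccoli with both targets exact would need a negative amount; discard.
avocado + bell pepper with both tight: 0.5736 servings and 3.737 servings → $2.57.
banana + broccoli with both targets exact would need a negative amount; discard.
banana + bell pepper with both tight: 1.626 servings and 3.695 servings → $2.60.
broccoli + bell pepper with both tight: 0.3182 servings and 3.583 servings → $2.30.
So the least-cost plan costs $2.30.

$2.30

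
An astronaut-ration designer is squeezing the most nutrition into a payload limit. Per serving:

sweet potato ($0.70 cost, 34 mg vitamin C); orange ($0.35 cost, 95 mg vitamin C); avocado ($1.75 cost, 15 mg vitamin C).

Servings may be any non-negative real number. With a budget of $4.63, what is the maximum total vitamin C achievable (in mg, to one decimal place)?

1256.7 mg

Vitamin C per dollar: orange 271.4, sweet potato 48.57, avocado 8.571.
With no serving limits, spend the whole cost allowance on orange: $4.63 / $0.35 × 95 mg = 1256.7 mg.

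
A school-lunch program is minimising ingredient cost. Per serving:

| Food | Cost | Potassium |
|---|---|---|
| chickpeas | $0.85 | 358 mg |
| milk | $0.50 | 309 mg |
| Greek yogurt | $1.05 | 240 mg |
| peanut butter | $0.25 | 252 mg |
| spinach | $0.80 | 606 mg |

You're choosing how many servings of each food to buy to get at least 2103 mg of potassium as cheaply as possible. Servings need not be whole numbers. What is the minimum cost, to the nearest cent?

$2.09

Cost per mg of potassium: peanut butter $0.0010, spinach $0.0013, milk $0.0016, chickpeas $0.0024, Greek yogurt $0.0044.
With no serving limits, use only peanut butter: 2103 mg / 252 mg = 8.345 servings × $0.25 = $2.09.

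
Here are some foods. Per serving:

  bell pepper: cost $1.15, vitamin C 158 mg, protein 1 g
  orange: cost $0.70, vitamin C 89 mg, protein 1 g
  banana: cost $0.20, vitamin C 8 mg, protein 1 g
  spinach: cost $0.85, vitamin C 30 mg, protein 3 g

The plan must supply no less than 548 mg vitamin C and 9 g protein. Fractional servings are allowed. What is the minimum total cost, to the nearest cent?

The cheapest plan sits at a corner of the feasible region — with two constraints it uses at most two foods.
bell pepper only: max(548/158, 9/1) = 9 servings → $10.35.
orange only: max(548/89, 9/1) = 9 servings → $6.30.
banana only: max(548/8, 9/1) = 68.5 servings → $13.70.
spinach only: max(548/30, 9/3) = 18.27 servings → $15.53.
bell pepper + orange with both targets exact would need a negative amount; discard.
bell pepper + banana with both tight: 3.173 servings and 5.827 servings → $4.81.
bell pepper + spinach with both tight: 3.095 servings and 1.968 servings → $5.23.
orange + banana with both tight: 5.877 servings and 3.123 servings → $4.74.
orange + spinach with both tight: 5.797 servings and 1.068 servings → $4.97.
banana + spinach: intersection lies outside the first quadrant.
Cheapest feasible corner: $4.74.

$4.74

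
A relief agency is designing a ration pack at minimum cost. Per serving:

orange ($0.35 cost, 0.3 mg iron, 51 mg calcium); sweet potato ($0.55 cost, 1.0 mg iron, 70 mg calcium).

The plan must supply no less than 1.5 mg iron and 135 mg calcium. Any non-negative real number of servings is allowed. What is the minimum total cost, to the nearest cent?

Minimising a linear cost over {iron ≥ 1.5, calcium ≥ 135, servings ≥ 0} — the optimum is at a vertex, using one or two foods.
orange only: max(1.5/0.3, 135/51) = 5 servings → $1.75.
sweet potato only: max(1.5/1.0, 135/70) = 1.929 servings → $1.06.
orange + sweet potato with both tight: 1 serving and 1.2 servings → $1.01.
So the least-cost plan costs $1.01.

$1.01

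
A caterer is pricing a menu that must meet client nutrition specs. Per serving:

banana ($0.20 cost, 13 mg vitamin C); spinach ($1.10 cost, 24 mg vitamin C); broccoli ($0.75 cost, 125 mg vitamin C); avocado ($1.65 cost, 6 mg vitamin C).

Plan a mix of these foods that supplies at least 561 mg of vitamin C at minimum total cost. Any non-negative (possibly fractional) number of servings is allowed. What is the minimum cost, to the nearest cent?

Cost per mg of vitamin C: broccoli $0.0060, banana $0.0154, spinach $0.0458, avocado $0.2750.
With no serving limits, use only broccoli: 561 mg / 125 mg = 4.488 servings × $0.75 = $3.37.

$3.37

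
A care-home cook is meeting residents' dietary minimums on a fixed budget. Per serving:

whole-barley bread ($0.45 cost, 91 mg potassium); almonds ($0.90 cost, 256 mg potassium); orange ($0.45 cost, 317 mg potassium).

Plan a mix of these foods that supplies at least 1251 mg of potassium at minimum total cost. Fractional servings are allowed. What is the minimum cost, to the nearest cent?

Cost per mg of potassium: orange $0.0014, almonds $0.0035, whole-barley bread $0.0049.
With no serving limits, use only orange: 1251 mg / 317 mg = 3.946 servings × $0.45 = $1.78.

$1.78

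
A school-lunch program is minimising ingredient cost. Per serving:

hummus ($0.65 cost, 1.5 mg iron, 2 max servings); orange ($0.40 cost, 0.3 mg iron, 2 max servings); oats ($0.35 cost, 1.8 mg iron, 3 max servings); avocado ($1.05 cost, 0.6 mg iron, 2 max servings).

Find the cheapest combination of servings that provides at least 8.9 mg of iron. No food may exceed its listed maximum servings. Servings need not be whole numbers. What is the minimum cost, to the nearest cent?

$3.02

Cost per mg of iron: oats $0.1944, hummus $0.4333, orange $1.3333, avocado $1.7500.
Take 3 servings of oats: +5.4 mg iron for $1.05 (total $1.05, still need 3.5 mg).
Take 2 servings of hummus: +3.0 mg iron for $1.30 (total $2.35, still need 0.5 mg).
Take 1.667 servings of orange: +0.5 mg iron for $0.67 (total $3.02, still need 0.0 mg).
Filling from the cheapest source first is optimal under one linear minimum: $3.02.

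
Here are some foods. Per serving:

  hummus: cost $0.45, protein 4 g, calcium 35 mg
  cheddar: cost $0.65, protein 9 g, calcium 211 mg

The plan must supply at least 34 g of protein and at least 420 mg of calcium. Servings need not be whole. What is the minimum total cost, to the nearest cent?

The cheapest plan sits at a corner of the feasible region — with two constraints it uses at most two foods.
hummus only: max(34/4, 420/35) = 12 servings → $5.40.
cheddar only: max(34/9, 420/211) = 3.778 servings → $2.46.
hummus + cheddar with both tight: 6.416 servings and 0.9263 servings → $3.49.
The minimum over all feasible corners is $2.46.

$2.46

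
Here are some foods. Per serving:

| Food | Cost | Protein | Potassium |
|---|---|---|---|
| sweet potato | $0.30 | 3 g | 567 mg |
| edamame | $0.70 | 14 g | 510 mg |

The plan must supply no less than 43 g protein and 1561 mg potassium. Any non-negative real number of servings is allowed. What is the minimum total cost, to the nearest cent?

Minimising a linear cost over {protein ≥ 43, potassium ≥ 1561, servings ≥ 0} — the optimum is at a vertex, using one or two foods.
sweet potato only: max(43/3, 1561/567) = 14.33 servings → $4.30.
edamame only: max(43/14, 1561/510) = 3.071 servings → $2.15.
sweet potato + edamame: intersection lies outside the first quadrant.
So the least-cost plan costs $2.15.

$2.15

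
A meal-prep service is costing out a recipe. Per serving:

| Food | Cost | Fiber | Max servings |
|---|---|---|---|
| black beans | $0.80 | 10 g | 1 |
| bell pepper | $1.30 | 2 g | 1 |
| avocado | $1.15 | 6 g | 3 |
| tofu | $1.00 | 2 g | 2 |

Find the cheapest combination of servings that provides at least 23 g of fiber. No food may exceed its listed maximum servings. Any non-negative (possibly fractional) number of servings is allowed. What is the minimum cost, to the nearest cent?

Cost per g of fiber: black beans $0.0800, avocado $0.1917, tofu $0.5000, bell pepper $0.6500.
Take 1 serving of black beans: +10.0 g fiber for $0.80 (total $0.80, still need 13.0 g).
Take 2.167 servings of avocado: +13.0 g fiber for $2.49 (total $3.29, still need 0.0 g).
Filling from the cheapest source first is optimal under one linear minimum: $3.29.

$3.29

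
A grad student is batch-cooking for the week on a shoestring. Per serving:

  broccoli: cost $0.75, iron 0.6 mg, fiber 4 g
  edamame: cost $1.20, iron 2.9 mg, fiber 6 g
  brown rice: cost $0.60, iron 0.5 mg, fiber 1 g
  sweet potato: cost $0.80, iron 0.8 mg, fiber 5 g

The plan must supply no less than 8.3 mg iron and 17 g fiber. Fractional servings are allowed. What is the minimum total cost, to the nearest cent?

$3.43

At the optimum either one food covers both requirements or two foods hit both targets exactly; no other combination can be cheaper.
broccoli only: max(8.3/0.6, 17/4) = 13.83 servings → $10.38.
edamame only: max(8.3/2.9, 17/6) = 2.862 servings → $3.43.
brown rice only: max(8.3/0.5, 17/1) = 17 servings → $10.20.
sweet potato only: max(8.3/0.8, 17/5) = 10.38 servings → $8.30.
broccoli + edamame: intersection lies outside the first quadrant.
broccoli + brown rice with both tight: 0.1429 servings and 16.43 servings → $9.96.
broccoli + sweet potato: the both-tight solution has a negative serving — not a feasible corner.
edamame + brown rice with both tight: 2 servings and 5 servings → $5.40.
edamame + sweet potato with both targets exact would need a negative amount; discard.
brown rice + sweet potato with both tight: 16.41 servings and 0.1176 servings → $9.94.
Cheapest feasible corner: $3.43.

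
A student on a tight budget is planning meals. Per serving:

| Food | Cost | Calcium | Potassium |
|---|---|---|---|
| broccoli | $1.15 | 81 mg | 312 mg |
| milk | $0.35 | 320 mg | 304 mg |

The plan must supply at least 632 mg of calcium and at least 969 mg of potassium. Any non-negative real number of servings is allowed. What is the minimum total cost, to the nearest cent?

For a min-cost LP with two ≥-constraints, a basic feasible solution has at most two positive variables.
broccoli only: max(632/81, 969/312) = 7.802 servings → $8.97.
milk only: max(632/320, 969/304) = 3.188 servings → $1.12.
broccoli + milk with both tight: 1.568 servings and 1.578 servings → $2.36.
So the least-cost plan costs $1.12.

$1.12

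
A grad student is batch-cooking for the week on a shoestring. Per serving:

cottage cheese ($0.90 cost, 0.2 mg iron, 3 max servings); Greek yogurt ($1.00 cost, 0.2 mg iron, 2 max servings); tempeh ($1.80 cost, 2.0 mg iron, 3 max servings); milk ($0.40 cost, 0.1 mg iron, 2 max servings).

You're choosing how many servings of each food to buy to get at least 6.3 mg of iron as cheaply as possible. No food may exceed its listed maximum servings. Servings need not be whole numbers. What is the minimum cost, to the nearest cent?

$6.65

Cost per mg of iron: tempeh $0.9000, milk $4.0000, cottage cheese $4.5000, Greek yogurt $5.0000.
Take 3 servings of tempeh: +6.0 mg iron for $5.40 (total $5.40, still need 0.3 mg).
Take 2 servings of milk: +0.2 mg iron for $0.80 (total $6.20, still need 0.1 mg).
Take 0.5 servings of cottage cheese: +0.1 mg iron for $0.45 (total $6.65, still need 0.0 mg).
Greedy by cheapest-per-mg is optimal for a single linear constraint, so the minimum cost is $6.65.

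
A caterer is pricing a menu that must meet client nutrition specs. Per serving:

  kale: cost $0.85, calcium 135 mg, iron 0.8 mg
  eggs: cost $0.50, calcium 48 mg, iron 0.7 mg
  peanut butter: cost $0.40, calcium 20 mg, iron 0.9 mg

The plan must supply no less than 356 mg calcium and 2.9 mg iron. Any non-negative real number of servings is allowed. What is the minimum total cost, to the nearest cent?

For a min-cost LP with two ≥-constraints, a basic feasible solution has at most two positive variables.
kale only: max(356/135, 2.9/0.8) = 3.625 servings → $3.08.
eggs only: max(356/48, 2.9/0.7) = 7.417 servings → $3.71.
peanut butter only: max(356/20, 2.9/0.9) = 17.8 servings → $7.12.
kale + eggs with both tight: 1.961 servings and 1.902 servings → $2.62.
kale + peanut butter with both tight: 2.487 servings and 1.011 servings → $2.52.
eggs + peanut butter with both targets exact would need a negative amount; discard.
So the least-cost plan costs $2.52.

$2.52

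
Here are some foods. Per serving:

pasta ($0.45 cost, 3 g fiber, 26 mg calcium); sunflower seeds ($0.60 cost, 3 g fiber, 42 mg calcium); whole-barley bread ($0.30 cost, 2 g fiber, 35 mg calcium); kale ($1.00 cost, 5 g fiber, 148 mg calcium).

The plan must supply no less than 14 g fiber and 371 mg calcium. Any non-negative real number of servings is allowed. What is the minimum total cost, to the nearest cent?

$2.62

pasta only: max(14/3, 371/26) = 14.27 servings → $6.42.
sunflower seeds only: max(14/3, 371/42) = 8.833 servings → $5.30.
whole-barley bread only: max(14/2, 371/35) = 10.6 servings → $3.18.
kale only: max(14/5, 371/148) = 2.8 servings → $2.80.
pasta + sunflower seeds: the both-tight solution has a negative serving — not a feasible corner.
pasta + whole-barley bread with both targets exact would need a negative amount; discard.
pasta + kale with both tight: 0.6911 servings and 2.385 servings → $2.70.
sunflower seeds + whole-barley bread: the both-tight solution has a negative serving — not a feasible corner.
sunflower seeds + kale with both tight: 0.9274 servings and 2.244 servings → $2.80.
whole-barley bread + kale with both tight: 1.793 servings and 2.083 servings → $2.62.
Cheapest feasible corner: $2.62.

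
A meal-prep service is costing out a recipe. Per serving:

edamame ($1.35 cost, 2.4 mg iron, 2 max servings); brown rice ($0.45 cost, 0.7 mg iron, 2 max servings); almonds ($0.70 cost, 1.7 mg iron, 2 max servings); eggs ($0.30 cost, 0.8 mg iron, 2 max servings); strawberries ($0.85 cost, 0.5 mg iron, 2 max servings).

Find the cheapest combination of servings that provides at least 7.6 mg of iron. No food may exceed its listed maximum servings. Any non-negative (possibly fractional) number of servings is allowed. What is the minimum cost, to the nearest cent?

$3.46

Cost per mg of iron: eggs $0.3750, almonds $0.4118, edamame $0.5625, brown rice $0.6429, strawberries $1.7000.
Take 2 servings of eggs: +1.6 mg iron for $0.60 (total $0.60, still need 6.0 mg).
Take 2 servings of almonds: +3.4 mg iron for $1.40 (total $2.00, still need 2.6 mg).
Take 1.083 servings of edamame: +2.6 mg iron for $1.46 (total $3.46, still need 0.0 mg).
Filling from the cheapest source first is optimal under one linear minimum: $3.46.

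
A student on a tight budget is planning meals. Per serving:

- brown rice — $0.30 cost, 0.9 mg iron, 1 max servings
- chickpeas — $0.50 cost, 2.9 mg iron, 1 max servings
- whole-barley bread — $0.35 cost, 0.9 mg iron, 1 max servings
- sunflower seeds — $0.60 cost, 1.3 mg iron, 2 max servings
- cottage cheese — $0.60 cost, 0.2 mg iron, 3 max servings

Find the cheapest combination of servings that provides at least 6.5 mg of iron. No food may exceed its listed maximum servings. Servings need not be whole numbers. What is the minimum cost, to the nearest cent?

Cost per mg of iron: chickpeas $0.1724, brown rice $0.3333, whole-barley bread $0.3889, sunflower seeds $0.4615, cottage cheese $3.0000.
Take 1 serving of chickpeas: +2.9 mg iron for $0.50 (total $0.50, still need 3.6 mg).
Take 1 serving of brown rice: +0.9 mg iron for $0.30 (total $0.80, still need 2.7 mg).
Take 1 serving of whole-barley bread: +0.9 mg iron for $0.35 (total $1.15, still need 1.8 mg).
Take 1.385 servings of sunflower seeds: +1.8 mg iron for $0.83 (total $1.98, still need 0.0 mg).
Filling from the cheapest source first is optimal under one linear minimum: $1.98.

$1.98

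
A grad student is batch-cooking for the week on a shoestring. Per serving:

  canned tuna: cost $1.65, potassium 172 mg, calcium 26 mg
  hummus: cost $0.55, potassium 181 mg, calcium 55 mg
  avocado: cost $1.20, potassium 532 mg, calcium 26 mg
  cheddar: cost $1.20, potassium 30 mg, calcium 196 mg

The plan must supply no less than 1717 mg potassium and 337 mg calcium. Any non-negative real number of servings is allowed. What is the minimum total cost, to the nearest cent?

canned tuna only: max(1717/172, 337/26) = 12.96 servings → $21.39.
hummus only: max(1717/181, 337/55) = 9.486 servings → $5.22.
avocado only: max(1717/532, 337/26) = 12.96 servings → $15.55.
cheddar only: max(1717/30, 337/196) = 57.23 servings → $68.68.
canned tuna + hummus with both tight: 7.034 servings and 2.802 servings → $13.15.
canned tuna + avocado: the both-tight solution has a negative serving — not a feasible corner.
canned tuna + cheddar with both tight: 9.912 servings and 0.4045 servings → $16.84.
hummus + avocado with both tight: 5.484 servings and 1.362 servings → $4.65.
hummus + cheddar: the both-tight solution has a negative serving — not a feasible corner.
avocado + cheddar with both tight: 3.154 servings and 1.301 servings → $5.35.
The minimum over all feasible corners is $4.65.

$4.65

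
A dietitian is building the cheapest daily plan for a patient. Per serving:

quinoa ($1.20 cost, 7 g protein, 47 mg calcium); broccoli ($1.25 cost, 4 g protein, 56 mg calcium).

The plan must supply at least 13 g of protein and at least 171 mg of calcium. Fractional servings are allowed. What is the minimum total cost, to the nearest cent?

quinoa only: max(13/7, 171/47) = 3.638 servings → $4.37.
broccoli only: max(13/4, 171/56) = 3.25 servings → $4.06.
quinoa + broccoli with both tight: 0.2157 servings and 2.873 servings → $3.85.
The minimum over all feasible corners is $3.85.

$3.85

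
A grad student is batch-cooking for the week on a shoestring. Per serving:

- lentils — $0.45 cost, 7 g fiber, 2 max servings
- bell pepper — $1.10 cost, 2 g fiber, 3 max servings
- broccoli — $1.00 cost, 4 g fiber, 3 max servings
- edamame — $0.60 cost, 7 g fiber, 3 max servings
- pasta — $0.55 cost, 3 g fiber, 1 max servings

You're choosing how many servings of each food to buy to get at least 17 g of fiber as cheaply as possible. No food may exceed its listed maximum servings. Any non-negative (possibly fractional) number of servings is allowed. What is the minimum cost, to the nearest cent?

$1.16

Cost per g of fiber: lentils $0.0643, edamame $0.0857, pasta $0.1833, broccoli $0.2500, bell pepper $0.5500.
Take 2 servings of lentils: +14.0 g fiber for $0.90 (total $0.90, still need 3.0 g).
Take 0.4286 servings of edamame: +3.0 g fiber for $0.26 (total $1.16, still need 0.0 g).
Greedy by cheapest-per-g is optimal for a single linear constraint, so the minimum cost is $1.16.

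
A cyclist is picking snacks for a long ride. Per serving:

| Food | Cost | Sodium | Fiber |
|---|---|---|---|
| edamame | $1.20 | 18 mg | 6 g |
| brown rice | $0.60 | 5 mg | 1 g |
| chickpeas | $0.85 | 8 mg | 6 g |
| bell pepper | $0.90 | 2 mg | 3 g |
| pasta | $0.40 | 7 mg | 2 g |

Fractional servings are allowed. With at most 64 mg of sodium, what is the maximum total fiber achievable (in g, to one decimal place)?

96.0 g

Fiber per mg sodium: bell pepper 1.5, chickpeas 0.75, edamame 0.3333, pasta 0.2857, brown rice 0.2.
With no serving limits, spend the whole sodium allowance on bell pepper: 64 mg / 2 mg × 3 g = 96.0 g.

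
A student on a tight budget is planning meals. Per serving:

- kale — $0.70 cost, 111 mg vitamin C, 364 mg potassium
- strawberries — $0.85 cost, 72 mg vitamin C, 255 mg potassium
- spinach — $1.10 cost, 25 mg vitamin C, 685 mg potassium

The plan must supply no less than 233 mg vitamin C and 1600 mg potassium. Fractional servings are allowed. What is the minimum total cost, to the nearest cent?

For a min-cost LP with two ≥-constraints, a basic feasible solution has at most two positive variables.
kale only: max(233/111, 1600/364) = 4.396 servings → $3.08.
strawberries only: max(233/72, 1600/255) = 6.275 servings → $5.33.
spinach only: max(233/25, 1600/685) = 9.32 servings → $10.25.
kale + strawberries with both targets exact would need a negative amount; discard.
kale + spinach with both tight: 1.787 servings and 1.386 servings → $2.78.
strawberries + spinach with both tight: 2.785 servings and 1.299 servings → $3.80.
The minimum over all feasible corners is $2.78.

$2.78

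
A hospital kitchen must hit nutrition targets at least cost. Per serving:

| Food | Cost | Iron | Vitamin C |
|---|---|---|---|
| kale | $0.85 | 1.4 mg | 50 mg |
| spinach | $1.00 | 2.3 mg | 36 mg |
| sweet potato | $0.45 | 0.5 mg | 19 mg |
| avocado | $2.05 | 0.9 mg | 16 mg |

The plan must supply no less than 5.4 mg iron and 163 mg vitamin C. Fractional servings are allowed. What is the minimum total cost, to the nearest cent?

$3.02

A basic optimal solution has at most two foods positive. Try each food alone and each pair with both targets met exactly.
kale only: max(5.4/1.4, 163/50) = 3.857 servings → $3.28.
spinach only: max(5.4/2.3, 163/36) = 4.528 servings → $4.53.
sweet potato only: max(5.4/0.5, 163/19) = 10.8 servings → $4.86.
avocado only: max(5.4/0.9, 163/16) = 10.19 servings → $20.88.
kale + spinach with both tight: 2.794 servings and 0.6471 servings → $3.02.
kale + sweet potato: the both-tight solution has a negative serving — not a feasible corner.
kale + avocado with both tight: 2.668 servings and 1.85 servings → $6.06.
spinach + sweet potato with both tight: 0.821 servings and 7.023 servings → $3.98.
spinach + avocado with both targets exact would need a negative amount; discard.
sweet potato + avocado with both tight: 6.626 servings and 2.319 servings → $7.74.
Cheapest feasible corner: $3.02.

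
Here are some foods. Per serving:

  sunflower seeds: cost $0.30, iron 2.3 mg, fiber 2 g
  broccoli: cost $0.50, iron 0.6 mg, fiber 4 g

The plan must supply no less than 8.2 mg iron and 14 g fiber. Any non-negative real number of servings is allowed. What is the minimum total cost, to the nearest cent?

With two linear requirements the optimum uses one or two foods; enumerate the corners.
sunflower seeds only: max(8.2/2.3, 14/2) = 7 servings → $2.10.
broccoli only: max(8.2/0.6, 14/4) = 13.67 servings → $6.83.
sunflower seeds + broccoli with both tight: 3.05 servings and 1.975 servings → $1.90.
So the least-cost plan costs $1.90.

$1.90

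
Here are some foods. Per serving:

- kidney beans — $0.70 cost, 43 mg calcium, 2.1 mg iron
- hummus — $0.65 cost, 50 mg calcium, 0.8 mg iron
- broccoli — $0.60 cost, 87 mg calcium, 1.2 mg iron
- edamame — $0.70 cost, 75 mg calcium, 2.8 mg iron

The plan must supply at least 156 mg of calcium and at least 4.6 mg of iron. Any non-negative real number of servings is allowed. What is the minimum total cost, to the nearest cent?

Check every corner: each single food scaled to meet both minima, and each pair solved so both constraints bind.
kidney beans only: max(156/43, 4.6/2.1) = 3.628 servings → $2.54.
hummus only: max(156/50, 4.6/0.8) = 5.75 servings → $3.74.
broccoli only: max(156/87, 4.6/1.2) = 3.833 servings → $2.30.
edamame only: max(156/75, 4.6/2.8) = 2.08 servings → $1.46.
kidney beans + hummus with both tight: 1.49 servings and 1.839 servings → $2.24.
kidney beans + broccoli with both tight: 1.625 servings and 0.9901 servings → $1.73.
kidney beans + edamame with both targets exact would need a negative amount; discard.
hummus + broccoli with both targets exact would need a negative amount; discard.
hummus + edamame with both tight: 1.147 servings and 1.315 servings → $1.67.
broccoli + edamame with both tight: 0.5977 servings and 1.387 servings → $1.33.
So the least-cost plan costs $1.33.

$1.33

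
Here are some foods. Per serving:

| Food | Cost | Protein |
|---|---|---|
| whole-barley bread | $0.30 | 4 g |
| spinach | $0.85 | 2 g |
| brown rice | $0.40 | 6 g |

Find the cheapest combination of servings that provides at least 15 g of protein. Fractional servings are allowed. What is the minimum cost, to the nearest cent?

$1.00

Cost per g of protein: brown rice $0.0667, whole-barley bread $0.0750, spinach $0.4250.
With no serving limits, use only brown rice: 15 g / 6 g = 2.5 servings × $0.40 = $1.00.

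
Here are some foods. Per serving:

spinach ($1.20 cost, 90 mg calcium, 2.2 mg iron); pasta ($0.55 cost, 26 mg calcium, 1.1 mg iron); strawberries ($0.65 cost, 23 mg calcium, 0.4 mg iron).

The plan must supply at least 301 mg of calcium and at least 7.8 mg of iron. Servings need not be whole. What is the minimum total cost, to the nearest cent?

The cheapest plan sits at a corner of the feasible region — with two constraints it uses at most two foods.
spinach only: max(301/90, 7.8/2.2) = 3.545 servings → $4.25.
pasta only: max(301/26, 7.8/1.1) = 11.58 servings → $6.37.
strawberries only: max(301/23, 7.8/0.4) = 19.5 servings → $12.68.
spinach + pasta with both tight: 3.069 servings and 0.9522 servings → $4.21.
spinach + strawberries: the both-tight solution has a negative serving — not a feasible corner.
pasta + strawberries with both tight: 3.96 servings and 8.611 servings → $7.77.
The minimum over all feasible corners is $4.21.

$4.21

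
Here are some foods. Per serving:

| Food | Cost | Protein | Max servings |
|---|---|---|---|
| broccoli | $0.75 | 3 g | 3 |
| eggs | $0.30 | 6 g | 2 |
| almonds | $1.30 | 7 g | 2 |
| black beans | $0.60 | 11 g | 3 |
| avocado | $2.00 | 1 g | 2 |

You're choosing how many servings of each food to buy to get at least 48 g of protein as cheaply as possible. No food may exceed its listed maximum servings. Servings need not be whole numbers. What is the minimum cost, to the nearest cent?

$2.96

Cost per g of protein: eggs $0.0500, black beans $0.0545, almonds $0.1857, broccoli $0.2500, avocado $2.0000.
Take 2 servings of eggs: +12.0 g protein for $0.60 (total $0.60, still need 36.0 g).
Take 3 servings of black beans: +33.0 g protein for $1.80 (total $2.40, still need 3.0 g).
Take 0.4286 servings of almonds: +3.0 g protein for $0.56 (total $2.96, still need 0.0 g).
Filling from the cheapest source first is optimal under one linear minimum: $2.96.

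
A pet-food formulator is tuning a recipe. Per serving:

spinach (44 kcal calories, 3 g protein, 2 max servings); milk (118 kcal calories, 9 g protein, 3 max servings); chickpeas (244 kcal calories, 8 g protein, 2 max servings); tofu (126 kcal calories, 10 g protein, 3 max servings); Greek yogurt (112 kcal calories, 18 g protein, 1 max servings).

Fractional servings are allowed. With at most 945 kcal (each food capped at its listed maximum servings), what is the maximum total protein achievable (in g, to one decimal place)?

Protein per kcal: Greek yogurt 0.1607, tofu 0.07937, milk 0.07627, spinach 0.06818, chickpeas 0.03279.
Take 1 serving of Greek yogurt: uses 112 kcal, +18.0 g protein (running total 18.0 g).
Take 3 servings of tofu: uses 378 kcal, +30.0 g protein (running total 48.0 g).
Take 3 servings of milk: uses 354 kcal, +27.0 g protein (running total 75.0 g).
Take 2 servings of spinach: uses 88 kcal, +6.0 g protein (running total 81.0 g).
Take 0.05328 servings of chickpeas: uses 13 kcal, +0.4 g protein (running total 81.4 g).
Greedy by best ratio exhausts the calories allowance optimally: 81.4 g.

81.4 g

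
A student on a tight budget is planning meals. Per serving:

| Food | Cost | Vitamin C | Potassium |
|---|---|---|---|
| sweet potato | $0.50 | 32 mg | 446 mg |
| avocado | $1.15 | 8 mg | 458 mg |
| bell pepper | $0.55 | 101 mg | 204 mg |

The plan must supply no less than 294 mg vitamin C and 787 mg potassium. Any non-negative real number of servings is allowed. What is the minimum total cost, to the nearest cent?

$1.77

Minimising a linear cost over {vitamin C ≥ 294, potassium ≥ 787, servings ≥ 0} — the optimum is at a vertex, using one or two foods.
sweet potato only: max(294/32, 787/446) = 9.188 servings → $4.59.
avocado only: max(294/8, 787/458) = 36.75 servings → $42.26.
bell pepper only: max(294/101, 787/204) = 3.858 servings → $2.12.
sweet potato + avocado with both targets exact would need a negative amount; discard.
sweet potato + bell pepper with both tight: 0.5065 servings and 2.75 servings → $1.77.
avocado + bell pepper with both tight: 0.4372 servings and 2.876 servings → $2.08.
So the least-cost plan costs $1.77.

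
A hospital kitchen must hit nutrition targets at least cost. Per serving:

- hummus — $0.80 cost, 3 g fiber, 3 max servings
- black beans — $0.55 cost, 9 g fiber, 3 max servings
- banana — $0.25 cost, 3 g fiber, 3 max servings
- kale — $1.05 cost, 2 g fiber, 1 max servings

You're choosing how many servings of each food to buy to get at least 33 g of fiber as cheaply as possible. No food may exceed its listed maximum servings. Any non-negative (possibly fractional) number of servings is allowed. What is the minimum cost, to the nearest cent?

Cost per g of fiber: black beans $0.0611, banana $0.0833, hummus $0.2667, kale $0.5250.
Take 3 servings of black beans: +27.0 g fiber for $1.65 (total $1.65, still need 6.0 g).
Take 2 servings of banana: +6.0 g fiber for $0.50 (total $2.15, still need 0.0 g).
Filling from the cheapest source first is optimal under one linear minimum: $2.15.

$2.15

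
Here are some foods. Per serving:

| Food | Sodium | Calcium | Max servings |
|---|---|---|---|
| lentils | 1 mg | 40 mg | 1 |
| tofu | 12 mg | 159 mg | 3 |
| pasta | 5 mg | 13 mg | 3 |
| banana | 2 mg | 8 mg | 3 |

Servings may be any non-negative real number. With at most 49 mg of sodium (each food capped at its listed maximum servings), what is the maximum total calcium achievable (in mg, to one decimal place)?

Calcium per mg sodium: lentils 40, tofu 13.25, banana 4, pasta 2.6.
Take 1 serving of lentils: uses 1 mg sodium, +40.0 mg calcium (running total 40.0 mg).
Take 3 servings of tofu: uses 36 mg sodium, +477.0 mg calcium (running total 517.0 mg).
Take 3 servings of banana: uses 6 mg sodium, +24.0 mg calcium (running total 541.0 mg).
Take 1.2 servings of pasta: uses 6 mg sodium, +15.6 mg calcium (running total 556.6 mg).
Filling greedily by calcium-per-mg sodium is optimal for one linear limit, giving 556.6 mg.

556.6 mg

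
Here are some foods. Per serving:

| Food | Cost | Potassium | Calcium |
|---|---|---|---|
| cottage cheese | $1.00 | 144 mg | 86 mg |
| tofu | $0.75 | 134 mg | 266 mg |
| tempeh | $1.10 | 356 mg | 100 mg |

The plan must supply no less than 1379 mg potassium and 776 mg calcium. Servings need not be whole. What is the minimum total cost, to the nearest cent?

$4.83

Check every corner: each single food scaled to meet both minima, and each pair solved so both constraints bind.
cottage cheese only: max(1379/144, 776/86) = 9.576 servings → $9.58.
tofu only: max(1379/134, 776/266) = 10.29 servings → $7.72.
tempeh only: max(1379/356, 776/100) = 7.76 servings → $8.54.
cottage cheese + tofu with both targets exact would need a negative amount; discard.
cottage cheese + tempeh with both tight: 8.532 servings and 0.4224 servings → $9.00.
tofu + tempeh with both tight: 1.702 servings and 3.233 servings → $4.83.
So the least-cost plan costs $4.83.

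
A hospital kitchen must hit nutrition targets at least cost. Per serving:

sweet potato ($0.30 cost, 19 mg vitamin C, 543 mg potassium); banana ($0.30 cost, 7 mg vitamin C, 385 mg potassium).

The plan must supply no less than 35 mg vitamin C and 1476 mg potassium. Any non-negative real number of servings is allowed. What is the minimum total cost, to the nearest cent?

$0.82

This is a tiny linear program; its minimum lies at a vertex of the feasible set. List the vertices and price them.
sweet potato only: max(35/19, 1476/543) = 2.718 servings → $0.82.
banana only: max(35/7, 1476/385) = 5 servings → $1.50.
sweet potato + banana with both tight: 0.8944 servings and 2.572 servings → $1.04.
Cheapest feasible corner: $0.82.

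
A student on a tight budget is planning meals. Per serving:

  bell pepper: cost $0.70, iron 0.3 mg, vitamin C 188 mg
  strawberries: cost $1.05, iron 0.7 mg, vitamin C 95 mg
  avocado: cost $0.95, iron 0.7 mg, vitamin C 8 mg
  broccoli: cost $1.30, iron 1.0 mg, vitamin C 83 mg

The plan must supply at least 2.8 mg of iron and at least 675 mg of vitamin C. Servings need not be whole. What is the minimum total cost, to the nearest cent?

Minimising a linear cost over {iron ≥ 2.8, vitamin C ≥ 675, servings ≥ 0} — the optimum is at a vertex, using one or two foods.
bell pepper only: max(2.8/0.3, 675/188) = 9.333 servings → $6.53.
strawberries only: max(2.8/0.7, 675/95) = 7.105 servings → $7.46.
avocado only: max(2.8/0.7, 675/8) = 84.38 servings → $80.16.
broccoli only: max(2.8/1.0, 675/83) = 8.133 servings → $10.57.
bell pepper + strawberries with both tight: 2.003 servings and 3.142 servings → $4.70.
bell pepper + avocado with both tight: 3.484 servings and 2.507 servings → $4.82.
bell pepper + broccoli with both tight: 2.714 servings and 1.986 servings → $4.48.
strawberries + avocado: the both-tight solution has a negative serving — not a feasible corner.
strawberries + broccoli: intersection lies outside the first quadrant.
avocado + broccoli: intersection lies outside the first quadrant.
The minimum over all feasible corners is $4.48.

$4.48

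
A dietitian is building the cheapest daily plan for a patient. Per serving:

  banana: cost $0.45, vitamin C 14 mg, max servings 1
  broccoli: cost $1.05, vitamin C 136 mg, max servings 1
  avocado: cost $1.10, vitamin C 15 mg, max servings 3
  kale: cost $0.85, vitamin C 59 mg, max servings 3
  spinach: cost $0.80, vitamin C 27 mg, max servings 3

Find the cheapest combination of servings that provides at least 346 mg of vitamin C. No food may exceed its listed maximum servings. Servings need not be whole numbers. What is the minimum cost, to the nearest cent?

$4.58

Cost per mg of vitamin C: broccoli $0.0077, kale $0.0144, spinach $0.0296, banana $0.0321, avocado $0.0733.
Take 1 serving of broccoli: +136.0 mg vitamin C for $1.05 (total $1.05, still need 210.0 mg).
Take 3 servings of kale: +177.0 mg vitamin C for $2.55 (total $3.60, still need 33.0 mg).
Take 1.222 servings of spinach: +33.0 mg vitamin C for $0.98 (total $4.58, still need 0.0 mg).
Filling from the cheapest source first is optimal under one linear minimum: $4.58.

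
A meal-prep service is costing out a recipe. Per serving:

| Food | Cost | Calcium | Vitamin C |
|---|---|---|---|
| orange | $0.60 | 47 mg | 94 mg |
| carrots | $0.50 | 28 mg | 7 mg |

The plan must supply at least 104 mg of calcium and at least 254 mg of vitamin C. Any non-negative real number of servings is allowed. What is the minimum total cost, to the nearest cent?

Two binding constraints pin down two serving amounts, so the optimal mix uses at most two foods. The candidates are each food alone (scaled to the tighter of calcium/vitamin C) and each pair with both constraints tight.
orange only: max(104/47, 254/94) = 2.702 servings → $1.62.
carrots only: max(104/28, 254/7) = 36.29 servings → $18.14.
orange + carrots: the both-tight solution has a negative serving — not a feasible corner.
Cheapest feasible corner: $1.62.

$1.62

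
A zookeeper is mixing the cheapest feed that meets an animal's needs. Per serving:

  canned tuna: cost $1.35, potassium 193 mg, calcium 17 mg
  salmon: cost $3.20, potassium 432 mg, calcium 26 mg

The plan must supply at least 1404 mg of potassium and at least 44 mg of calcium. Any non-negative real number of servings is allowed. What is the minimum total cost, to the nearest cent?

Check every corner: each single food scaled to meet both minima, and each pair solved so both constraints bind.
canned tuna only: max(1404/193, 44/17) = 7.275 servings → $9.82.
salmon only: max(1404/432, 44/26) = 3.25 servings → $10.40.
canned tuna + salmon: intersection lies outside the first quadrant.
The minimum over all feasible corners is $9.82.

$9.82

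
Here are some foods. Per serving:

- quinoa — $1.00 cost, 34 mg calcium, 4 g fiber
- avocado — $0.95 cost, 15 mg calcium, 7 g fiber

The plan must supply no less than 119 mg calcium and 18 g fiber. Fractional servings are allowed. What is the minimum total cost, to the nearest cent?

The cheapest plan sits at a corner of the feasible region — with two constraints it uses at most two foods.
quinoa only: max(119/34, 18/4) = 4.5 servings → $4.50.
avocado only: max(119/15, 18/7) = 7.933 servings → $7.54.
quinoa + avocado with both tight: 3.163 servings and 0.764 servings → $3.89.
So the least-cost plan costs $3.89.

$3.89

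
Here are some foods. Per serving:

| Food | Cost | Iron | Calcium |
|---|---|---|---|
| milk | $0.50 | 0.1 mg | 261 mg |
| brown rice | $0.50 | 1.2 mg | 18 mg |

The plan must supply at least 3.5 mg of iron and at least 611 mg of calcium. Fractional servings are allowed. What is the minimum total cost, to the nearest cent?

$2.44

An LP optimum is at a vertex; with two nutrient constraints at most two foods are used. Check each candidate.
milk only: max(3.5/0.1, 611/261) = 35 servings → $17.50.
brown rice only: max(3.5/1.2, 611/18) = 33.94 servings → $16.97.
milk + brown rice with both tight: 2.152 servings and 2.737 servings → $2.44.
The minimum over all feasible corners is $2.44.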